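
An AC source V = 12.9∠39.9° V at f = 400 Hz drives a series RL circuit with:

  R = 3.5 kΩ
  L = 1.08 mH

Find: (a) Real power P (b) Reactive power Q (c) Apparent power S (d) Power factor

Step 1 — Angular frequency: ω = 2π·f = 2π·400 = 2513 rad/s.
Step 2 — Component impedances:
  R: Z = R = 3500 Ω
  L: Z = jωL = j·2513·0.00108 = 0 + j2.714 Ω
Step 3 — Series combination: Z_total = R + L = 3500 + j2.714 Ω = 3500∠0.0° Ω.
Step 4 — Source phasor: V = 12.9∠39.9° V = 9.896 + j8.275 V.
Step 5 — Current: I = V / Z = 0.002829 + j0.002362 A = 0.003686∠39.9° A.
Step 6 — Complex power: S = V·I* = 0.04755 + j3.687e-05 VA.
Step 7 — Real power: P = Re(S) = 0.04755 W.
Step 8 — Reactive power: Q = Im(S) = 3.687e-05 VAR.
Step 9 — Apparent power: |S| = 0.04755 VA.
Step 10 — Power factor: PF = P/|S| = 1 (lagging).

(a) P = 0.04755 W  (b) Q = 3.687e-05 VAR  (c) S = 0.04755 VA  (d) PF = 1 (lagging)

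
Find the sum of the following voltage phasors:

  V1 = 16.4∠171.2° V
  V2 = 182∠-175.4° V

Step 1 — Convert each phasor to rectangular form:
  V1 = 16.4·(cos(171.2°) + j·sin(171.2°)) = -16.21 + j2.509 V
  V2 = 182·(cos(-175.4°) + j·sin(-175.4°)) = -181.4 - j14.6 V
Step 2 — Sum components: V_total = -197.6 - j12.09 V.
Step 3 — Convert to polar: |V_total| = 198 V, ∠V_total = -176.5°.

V_total = 198∠-176.5° V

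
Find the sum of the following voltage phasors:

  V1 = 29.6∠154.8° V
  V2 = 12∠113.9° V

Step 1 — Convert each phasor to rectangular form:
  V1 = 29.6·(cos(154.8°) + j·sin(154.8°)) = -26.78 + j12.6 V
  V2 = 12·(cos(113.9°) + j·sin(113.9°)) = -4.862 + j10.97 V
Step 2 — Sum components: V_total = -31.64 + j23.57 V.
Step 3 — Convert to polar: |V_total| = 39.46 V, ∠V_total = 143.3°.

V_total = 39.46∠143.3° V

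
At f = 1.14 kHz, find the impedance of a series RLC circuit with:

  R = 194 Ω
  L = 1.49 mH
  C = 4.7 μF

Step 1 — Angular frequency: ω = 2π·f = 2π·1140 = 7163 rad/s.
Step 2 — Component impedances:
  R: Z = R = 194 Ω
  L: Z = jωL = j·7163·0.00149 = 0 + j10.67 Ω
  C: Z = 1/(jωC) = -j/(ω·C) = 0 - j29.7 Ω
Step 3 — Series combination: Z_total = R + L + C = 194 - j19.03 Ω = 194.9∠-5.6° Ω.

Z = 194 - j19.03 Ω = 194.9∠-5.6° Ω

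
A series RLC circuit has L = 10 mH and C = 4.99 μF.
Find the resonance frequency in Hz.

Step 1 — Resonance condition Im(Z)=0 gives ω₀ = 1/√(LC).
Step 2 — ω₀ = 1/√(0.01·4.99e-06) = 4477 rad/s.
Step 3 — f₀ = ω₀/(2π) = 712.5 Hz.

f₀ = 712.5 Hz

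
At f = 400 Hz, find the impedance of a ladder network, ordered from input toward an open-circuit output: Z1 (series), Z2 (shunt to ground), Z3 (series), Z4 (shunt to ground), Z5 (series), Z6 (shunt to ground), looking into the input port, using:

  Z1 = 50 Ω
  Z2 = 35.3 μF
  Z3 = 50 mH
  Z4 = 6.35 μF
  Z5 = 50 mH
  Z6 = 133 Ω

Step 1 — Angular frequency: ω = 2π·f = 2π·400 = 2513 rad/s.
Step 2 — Component impedances:
  Z1: Z = R = 50 Ω
  Z2: Z = 1/(jωC) = -j/(ω·C) = 0 - j11.27 Ω
  Z3: Z = jωL = j·2513·0.05 = 0 + j125.7 Ω
  Z4: Z = 1/(jωC) = -j/(ω·C) = 0 - j62.66 Ω
  Z5: Z = jωL = j·2513·0.05 = 0 + j125.7 Ω
  Z6: Z = R = 133 Ω
Step 3 — Ladder network (open output): work backward from the far end, alternating series and parallel combinations. Z_in = 51.39 - j13.59 Ω = 53.16∠-14.8° Ω.

Z = 51.39 - j13.59 Ω = 53.16∠-14.8° Ω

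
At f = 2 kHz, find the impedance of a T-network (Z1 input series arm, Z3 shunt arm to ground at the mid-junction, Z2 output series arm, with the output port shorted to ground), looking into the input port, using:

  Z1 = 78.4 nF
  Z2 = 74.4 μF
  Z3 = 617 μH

Step 1 — Angular frequency: ω = 2π·f = 2π·2000 = 1.257e+04 rad/s.
Step 2 — Component impedances:
  Z1: Z = 1/(jωC) = -j/(ω·C) = 0 - j1015 Ω
  Z2: Z = 1/(jωC) = -j/(ω·C) = 0 - j1.07 Ω
  Z3: Z = jωL = j·1.257e+04·0.000617 = 0 + j7.753 Ω
Step 3 — With the output port shorted to ground, the output series arm Z2 runs from the junction to ground; the shunt arm Z3 also runs from the junction to ground. They appear in parallel: Z3 || Z2 = 0 - j1.241 Ω.
Step 4 — Series with input arm Z1: Z_in = Z1 + (Z3 || Z2) = 0 - j1016 Ω = 1016∠-90.0° Ω.

Z = 0 - j1016 Ω = 1016∠-90.0° Ω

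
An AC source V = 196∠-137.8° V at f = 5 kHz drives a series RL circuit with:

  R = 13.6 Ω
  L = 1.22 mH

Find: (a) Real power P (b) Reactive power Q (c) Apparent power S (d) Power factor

Step 1 — Angular frequency: ω = 2π·f = 2π·5000 = 3.142e+04 rad/s.
Step 2 — Component impedances:
  R: Z = R = 13.6 Ω
  L: Z = jωL = j·3.142e+04·0.00122 = 0 + j38.33 Ω
Step 3 — Series combination: Z_total = R + L = 13.6 + j38.33 Ω = 40.67∠70.5° Ω.
Step 4 — Source phasor: V = 196∠-137.8° V = -145.2 - j131.7 V.
Step 5 — Current: I = V / Z = -4.245 + j2.282 A = 4.819∠151.7° A.
Step 6 — Complex power: S = V·I* = 315.9 + j890.2 VA.
Step 7 — Real power: P = Re(S) = 315.9 W.
Step 8 — Reactive power: Q = Im(S) = 890.2 VAR.
Step 9 — Apparent power: |S| = 944.6 VA.
Step 10 — Power factor: PF = P/|S| = 0.3344 (lagging).

(a) P = 315.9 W  (b) Q = 890.2 VAR  (c) S = 944.6 VA  (d) PF = 0.3344 (lagging)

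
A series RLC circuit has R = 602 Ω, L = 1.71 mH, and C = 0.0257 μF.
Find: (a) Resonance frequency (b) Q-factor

Step 1 — Resonance condition Im(Z)=0 gives ω₀ = 1/√(LC).
Step 2 — ω₀ = 1/√(0.00171·2.57e-08) = 1.508e+05 rad/s.
Step 3 — f₀ = ω₀/(2π) = 2.401e+04 Hz.
Step 4 — Series Q: Q = ω₀L/R = 1.508e+05·0.00171/602 = 0.4285.

(a) f₀ = 2.401e+04 Hz  (b) Q = 0.4285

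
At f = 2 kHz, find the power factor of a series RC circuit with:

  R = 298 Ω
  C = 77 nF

Step 1 — Angular frequency: ω = 2π·f = 2π·2000 = 1.257e+04 rad/s.
Step 2 — Component impedances:
  R: Z = R = 298 Ω
  C: Z = 1/(jωC) = -j/(ω·C) = 0 - j1033 Ω
Step 3 — Series combination: Z_total = R + C = 298 - j1033 Ω = 1076∠-73.9° Ω.
Step 4 — Power factor: PF = cos(φ) = Re(Z)/|Z| = 298/1075.6 = 0.2771.
Step 5 — Type: Im(Z) = -1033 ⇒ leading (phase φ = -73.9°).

PF = 0.2771 (leading, φ = -73.9°)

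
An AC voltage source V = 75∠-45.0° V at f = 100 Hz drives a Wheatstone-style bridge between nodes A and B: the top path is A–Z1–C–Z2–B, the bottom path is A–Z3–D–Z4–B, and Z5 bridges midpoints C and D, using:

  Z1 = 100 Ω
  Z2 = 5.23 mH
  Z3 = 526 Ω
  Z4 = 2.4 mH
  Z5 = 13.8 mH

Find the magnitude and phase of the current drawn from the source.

Step 1 — Angular frequency: ω = 2π·f = 2π·100 = 628.3 rad/s.
Step 2 — Component impedances:
  Z1: Z = R = 100 Ω
  Z2: Z = jωL = j·628.3·0.00523 = 0 + j3.286 Ω
  Z3: Z = R = 526 Ω
  Z4: Z = jωL = j·628.3·0.0024 = 0 + j1.508 Ω
  Z5: Z = jωL = j·628.3·0.0138 = 0 + j8.671 Ω
Step 3 — Bridge requires nodal analysis (the Z5 bridge couples midpoints C and D, so the two paths cannot be reduced to a simple series/parallel combination). Setting node B to ground and injecting 1 A at node A, the 3-node admittance system at A, C, D solves to V_A = Z_AB = 84.03 + j1.887 Ω = 84.05∠1.3° Ω.
Step 4 — Source phasor: V = 75∠-45.0° V = 53.03 - j53.03 V.
Step 5 — Ohm's law: I = V / Z_total = (53.03 - j53.03) / (84.03 + j1.887) = 0.6166 - j0.645 A.
Step 6 — Convert to polar: |I| = 0.8923 A, ∠I = -46.3°.

I = 0.8923∠-46.3° A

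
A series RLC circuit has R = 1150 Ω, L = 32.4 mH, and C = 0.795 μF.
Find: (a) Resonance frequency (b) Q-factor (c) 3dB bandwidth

Step 1 — Resonance: ω₀ = 1/√(LC) = 1/√(0.0324·7.95e-07) = 6231 rad/s.
Step 2 — f₀ = ω₀/(2π) = 991.7 Hz.
Step 3 — Series Q: Q = ω₀L/R = 6231·0.0324/1150 = 0.1755.
Step 4 — Bandwidth: Δω = ω₀/Q = 3.549e+04 rad/s; BW = Δω/(2π) = 5649 Hz.

(a) f₀ = 991.7 Hz  (b) Q = 0.1755  (c) BW = 5649 Hz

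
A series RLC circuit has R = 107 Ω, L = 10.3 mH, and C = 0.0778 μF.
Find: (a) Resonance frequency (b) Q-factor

Step 1 — Resonance condition Im(Z)=0 gives ω₀ = 1/√(LC).
Step 2 — ω₀ = 1/√(0.0103·7.78e-08) = 3.533e+04 rad/s.
Step 3 — f₀ = ω₀/(2π) = 5622 Hz.
Step 4 — Series Q: Q = ω₀L/R = 3.533e+04·0.0103/107 = 3.401.

(a) f₀ = 5622 Hz  (b) Q = 3.401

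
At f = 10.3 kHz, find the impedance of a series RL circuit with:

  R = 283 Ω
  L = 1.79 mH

Step 1 — Angular frequency: ω = 2π·f = 2π·1.03e+04 = 6.472e+04 rad/s.
Step 2 — Component impedances:
  R: Z = R = 283 Ω
  L: Z = jωL = j·6.472e+04·0.00179 = 0 + j115.8 Ω
Step 3 — Series combination: Z_total = R + L = 283 + j115.8 Ω = 305.8∠22.3° Ω.

Z = 283 + j115.8 Ω = 305.8∠22.3° Ω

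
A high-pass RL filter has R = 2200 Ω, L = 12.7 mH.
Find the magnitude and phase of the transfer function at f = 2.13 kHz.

Step 1 — Angular frequency: ω = 2π·2130 = 1.338e+04 rad/s.
Step 2 — Transfer function: H(jω) = jωL/(R + jωL).
Step 3 — Numerator jωL = j·170; denominator R + jωL = 2200 + j170.
Step 4 — H = 0.005933 + j0.0768.
Step 5 — Magnitude: |H| = 0.07703 (-22.3 dB); phase: φ = 85.6°.

|H| = 0.07703 (-22.3 dB), φ = 85.6°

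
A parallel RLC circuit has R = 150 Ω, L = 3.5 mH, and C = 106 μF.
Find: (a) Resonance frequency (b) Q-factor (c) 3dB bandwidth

Step 1 — Resonance: ω₀ = 1/√(LC) = 1/√(0.0035·0.000106) = 1642 rad/s.
Step 2 — f₀ = ω₀/(2π) = 261.3 Hz.
Step 3 — Parallel Q: Q = R/(ω₀L) = 150/(1642·0.0035) = 26.1.
Step 4 — Bandwidth: Δω = ω₀/Q = 62.89 rad/s; BW = Δω/(2π) = 10.01 Hz.

(a) f₀ = 261.3 Hz  (b) Q = 26.1  (c) BW = 10.01 Hz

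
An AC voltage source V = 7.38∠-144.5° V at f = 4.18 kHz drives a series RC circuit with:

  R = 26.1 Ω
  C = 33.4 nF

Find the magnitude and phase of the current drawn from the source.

Step 1 — Angular frequency: ω = 2π·f = 2π·4180 = 2.626e+04 rad/s.
Step 2 — Component impedances:
  R: Z = R = 26.1 Ω
  C: Z = 1/(jωC) = -j/(ω·C) = 0 - j1140 Ω
Step 3 — Series combination: Z_total = R + C = 26.1 - j1140 Ω = 1140∠-88.7° Ω.
Step 4 — Source phasor: V = 7.38∠-144.5° V = -6.008 - j4.286 V.
Step 5 — Ohm's law: I = V / Z_total = (-6.008 - j4.286) / (26.1 - j1140) = 0.003637 - j0.005354 A.
Step 6 — Convert to polar: |I| = 0.006472 A, ∠I = -55.8°.

I = 0.006472∠-55.8° A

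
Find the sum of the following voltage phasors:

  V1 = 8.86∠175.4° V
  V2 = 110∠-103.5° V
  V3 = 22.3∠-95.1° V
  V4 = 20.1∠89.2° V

Step 1 — Convert each phasor to rectangular form:
  V1 = 8.86·(cos(175.4°) + j·sin(175.4°)) = -8.831 + j0.7106 V
  V2 = 110·(cos(-103.5°) + j·sin(-103.5°)) = -25.68 - j107 V
  V3 = 22.3·(cos(-95.1°) + j·sin(-95.1°)) = -1.982 - j22.21 V
  V4 = 20.1·(cos(89.2°) + j·sin(89.2°)) = 0.2806 + j20.1 V
Step 2 — Sum components: V_total = -36.21 - j108.4 V.
Step 3 — Convert to polar: |V_total| = 114.3 V, ∠V_total = -108.5°.

V_total = 114.3∠-108.5° V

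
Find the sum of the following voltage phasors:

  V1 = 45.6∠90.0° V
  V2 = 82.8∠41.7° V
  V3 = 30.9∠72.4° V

Step 1 — Convert each phasor to rectangular form:
  V1 = 45.6·(cos(90.0°) + j·sin(90.0°)) = 0 + j45.6 V
  V2 = 82.8·(cos(41.7°) + j·sin(41.7°)) = 61.82 + j55.08 V
  V3 = 30.9·(cos(72.4°) + j·sin(72.4°)) = 9.343 + j29.45 V
Step 2 — Sum components: V_total = 71.16 + j130.1 V.
Step 3 — Convert to polar: |V_total| = 148.3 V, ∠V_total = 61.3°.

V_total = 148.3∠61.3° V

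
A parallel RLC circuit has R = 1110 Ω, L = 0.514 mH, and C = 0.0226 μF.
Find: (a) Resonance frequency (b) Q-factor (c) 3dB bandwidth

Step 1 — Resonance: ω₀ = 1/√(LC) = 1/√(0.000514·2.26e-08) = 2.934e+05 rad/s.
Step 2 — f₀ = ω₀/(2π) = 4.67e+04 Hz.
Step 3 — Parallel Q: Q = R/(ω₀L) = 1110/(2.934e+05·0.000514) = 7.36.
Step 4 — Bandwidth: Δω = ω₀/Q = 3.986e+04 rad/s; BW = Δω/(2π) = 6344 Hz.

(a) f₀ = 4.67e+04 Hz  (b) Q = 7.36  (c) BW = 6344 Hz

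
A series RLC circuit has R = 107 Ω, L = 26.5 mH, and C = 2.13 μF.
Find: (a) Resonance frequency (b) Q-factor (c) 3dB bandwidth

Step 1 — Resonance: ω₀ = 1/√(LC) = 1/√(0.0265·2.13e-06) = 4209 rad/s.
Step 2 — f₀ = ω₀/(2π) = 669.9 Hz.
Step 3 — Series Q: Q = ω₀L/R = 4209·0.0265/107 = 1.042.
Step 4 — Bandwidth: Δω = ω₀/Q = 4038 rad/s; BW = Δω/(2π) = 642.6 Hz.

(a) f₀ = 669.9 Hz  (b) Q = 1.042  (c) BW = 642.6 Hz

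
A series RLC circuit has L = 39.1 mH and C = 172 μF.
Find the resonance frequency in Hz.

Step 1 — Resonance condition Im(Z)=0 gives ω₀ = 1/√(LC).
Step 2 — ω₀ = 1/√(0.0391·0.000172) = 385.6 rad/s.
Step 3 — f₀ = ω₀/(2π) = 61.37 Hz.

f₀ = 61.37 Hz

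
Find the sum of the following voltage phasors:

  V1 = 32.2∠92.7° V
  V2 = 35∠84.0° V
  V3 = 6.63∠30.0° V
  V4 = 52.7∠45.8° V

Step 1 — Convert each phasor to rectangular form:
  V1 = 32.2·(cos(92.7°) + j·sin(92.7°)) = -1.517 + j32.16 V
  V2 = 35·(cos(84.0°) + j·sin(84.0°)) = 3.658 + j34.81 V
  V3 = 6.63·(cos(30.0°) + j·sin(30.0°)) = 5.742 + j3.315 V
  V4 = 52.7·(cos(45.8°) + j·sin(45.8°)) = 36.74 + j37.78 V
Step 2 — Sum components: V_total = 44.62 + j108.1 V.
Step 3 — Convert to polar: |V_total| = 116.9 V, ∠V_total = 67.6°.

V_total = 116.9∠67.6° V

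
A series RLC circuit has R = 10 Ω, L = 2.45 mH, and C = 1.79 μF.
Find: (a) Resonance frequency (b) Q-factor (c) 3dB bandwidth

Step 1 — Resonance: ω₀ = 1/√(LC) = 1/√(0.00245·1.79e-06) = 1.51e+04 rad/s.
Step 2 — f₀ = ω₀/(2π) = 2403 Hz.
Step 3 — Series Q: Q = ω₀L/R = 1.51e+04·0.00245/10 = 3.7.
Step 4 — Bandwidth: Δω = ω₀/Q = 4082 rad/s; BW = Δω/(2π) = 649.6 Hz.

(a) f₀ = 2403 Hz  (b) Q = 3.7  (c) BW = 649.6 Hz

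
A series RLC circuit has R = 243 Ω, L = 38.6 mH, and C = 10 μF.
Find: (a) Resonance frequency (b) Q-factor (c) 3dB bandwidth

Step 1 — Resonance: ω₀ = 1/√(LC) = 1/√(0.0386·1e-05) = 1610 rad/s.
Step 2 — f₀ = ω₀/(2π) = 256.2 Hz.
Step 3 — Series Q: Q = ω₀L/R = 1610·0.0386/243 = 0.2557.
Step 4 — Bandwidth: Δω = ω₀/Q = 6295 rad/s; BW = Δω/(2π) = 1002 Hz.

(a) f₀ = 256.2 Hz  (b) Q = 0.2557  (c) BW = 1002 Hz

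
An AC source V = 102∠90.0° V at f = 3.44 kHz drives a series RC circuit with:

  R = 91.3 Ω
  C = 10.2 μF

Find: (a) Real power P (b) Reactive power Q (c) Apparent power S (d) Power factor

Step 1 — Angular frequency: ω = 2π·f = 2π·3440 = 2.161e+04 rad/s.
Step 2 — Component impedances:
  R: Z = R = 91.3 Ω
  C: Z = 1/(jωC) = -j/(ω·C) = 0 - j4.536 Ω
Step 3 — Series combination: Z_total = R + C = 91.3 - j4.536 Ω = 91.41∠-2.8° Ω.
Step 4 — Source phasor: V = 102∠90.0° V = 0 + j102 V.
Step 5 — Current: I = V / Z = -0.05537 + j1.114 A = 1.116∠92.8° A.
Step 6 — Complex power: S = V·I* = 113.7 - j5.647 VA.
Step 7 — Real power: P = Re(S) = 113.7 W.
Step 8 — Reactive power: Q = Im(S) = -5.647 VAR.
Step 9 — Apparent power: |S| = 113.8 VA.
Step 10 — Power factor: PF = P/|S| = 0.9988 (leading).

(a) P = 113.7 W  (b) Q = -5.647 VAR  (c) S = 113.8 VA  (d) PF = 0.9988 (leading)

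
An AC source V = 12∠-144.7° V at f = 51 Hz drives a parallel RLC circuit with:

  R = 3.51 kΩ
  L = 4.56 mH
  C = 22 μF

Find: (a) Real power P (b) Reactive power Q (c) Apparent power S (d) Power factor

Step 1 — Angular frequency: ω = 2π·f = 2π·51 = 320.4 rad/s.
Step 2 — Component impedances:
  R: Z = R = 3510 Ω
  L: Z = jωL = j·320.4·0.00456 = 0 + j1.461 Ω
  C: Z = 1/(jωC) = -j/(ω·C) = 0 - j141.8 Ω
Step 3 — Parallel combination: 1/Z_total = 1/R + 1/L + 1/C; Z_total = 0.000621 + j1.476 Ω = 1.476∠90.0° Ω.
Step 4 — Source phasor: V = 12∠-144.7° V = -9.794 - j6.934 V.
Step 5 — Current: I = V / Z = -4.699 + j6.631 A = 8.128∠125.3° A.
Step 6 — Complex power: S = V·I* = 0.04103 + j97.53 VA.
Step 7 — Real power: P = Re(S) = 0.04103 W.
Step 8 — Reactive power: Q = Im(S) = 97.53 VAR.
Step 9 — Apparent power: |S| = 97.53 VA.
Step 10 — Power factor: PF = P/|S| = 0.0004206 (lagging).

(a) P = 0.04103 W  (b) Q = 97.53 VAR  (c) S = 97.53 VA  (d) PF = 0.0004206 (lagging)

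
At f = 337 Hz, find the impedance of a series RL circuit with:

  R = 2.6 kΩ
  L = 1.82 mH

Step 1 — Angular frequency: ω = 2π·f = 2π·337 = 2117 rad/s.
Step 2 — Component impedances:
  R: Z = R = 2600 Ω
  L: Z = jωL = j·2117·0.00182 = 0 + j3.854 Ω
Step 3 — Series combination: Z_total = R + L = 2600 + j3.854 Ω = 2600∠0.1° Ω.

Z = 2600 + j3.854 Ω = 2600∠0.1° Ω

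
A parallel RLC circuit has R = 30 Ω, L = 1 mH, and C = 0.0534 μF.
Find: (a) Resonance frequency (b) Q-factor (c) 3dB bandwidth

Step 1 — Resonance: ω₀ = 1/√(LC) = 1/√(0.001·5.34e-08) = 1.368e+05 rad/s.
Step 2 — f₀ = ω₀/(2π) = 2.178e+04 Hz.
Step 3 — Parallel Q: Q = R/(ω₀L) = 30/(1.368e+05·0.001) = 0.2192.
Step 4 — Bandwidth: Δω = ω₀/Q = 6.242e+05 rad/s; BW = Δω/(2π) = 9.935e+04 Hz.

(a) f₀ = 2.178e+04 Hz  (b) Q = 0.2192  (c) BW = 9.935e+04 Hz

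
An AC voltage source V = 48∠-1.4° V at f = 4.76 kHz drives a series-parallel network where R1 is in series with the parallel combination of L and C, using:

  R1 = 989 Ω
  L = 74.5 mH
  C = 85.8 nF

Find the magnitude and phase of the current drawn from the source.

Step 1 — Angular frequency: ω = 2π·f = 2π·4760 = 2.991e+04 rad/s.
Step 2 — Component impedances:
  R1: Z = R = 989 Ω
  L: Z = jωL = j·2.991e+04·0.0745 = 0 + j2228 Ω
  C: Z = 1/(jωC) = -j/(ω·C) = 0 - j389.7 Ω
Step 3 — Parallel branch: L || C = 1/(1/L + 1/C) = 0 - j472.3 Ω.
Step 4 — Series with R1: Z_total = R1 + (L || C) = 989 - j472.3 Ω = 1096∠-25.5° Ω.
Step 5 — Source phasor: V = 48∠-1.4° V = 47.99 - j1.173 V.
Step 6 — Ohm's law: I = V / Z_total = (47.99 - j1.173) / (989 - j472.3) = 0.03997 + j0.0179 A.
Step 7 — Convert to polar: |I| = 0.0438 A, ∠I = 24.1°.

I = 0.0438∠24.1° A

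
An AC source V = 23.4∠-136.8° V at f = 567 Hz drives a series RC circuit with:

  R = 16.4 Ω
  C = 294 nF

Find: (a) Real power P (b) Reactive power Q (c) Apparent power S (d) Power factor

Step 1 — Angular frequency: ω = 2π·f = 2π·567 = 3563 rad/s.
Step 2 — Component impedances:
  R: Z = R = 16.4 Ω
  C: Z = 1/(jωC) = -j/(ω·C) = 0 - j954.8 Ω
Step 3 — Series combination: Z_total = R + C = 16.4 - j954.8 Ω = 954.9∠-89.0° Ω.
Step 4 — Source phasor: V = 23.4∠-136.8° V = -17.06 - j16.02 V.
Step 5 — Current: I = V / Z = 0.01647 - j0.01815 A = 0.02451∠-47.8° A.
Step 6 — Complex power: S = V·I* = 0.009848 - j0.5733 VA.
Step 7 — Real power: P = Re(S) = 0.009848 W.
Step 8 — Reactive power: Q = Im(S) = -0.5733 VAR.
Step 9 — Apparent power: |S| = 0.5734 VA.
Step 10 — Power factor: PF = P/|S| = 0.01717 (leading).

(a) P = 0.009848 W  (b) Q = -0.5733 VAR  (c) S = 0.5734 VA  (d) PF = 0.01717 (leading)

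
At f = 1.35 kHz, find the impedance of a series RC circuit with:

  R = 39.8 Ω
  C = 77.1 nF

Step 1 — Angular frequency: ω = 2π·f = 2π·1350 = 8482 rad/s.
Step 2 — Component impedances:
  R: Z = R = 39.8 Ω
  C: Z = 1/(jωC) = -j/(ω·C) = 0 - j1529 Ω
Step 3 — Series combination: Z_total = R + C = 39.8 - j1529 Ω = 1530∠-88.5° Ω.

Z = 39.8 - j1529 Ω = 1530∠-88.5° Ω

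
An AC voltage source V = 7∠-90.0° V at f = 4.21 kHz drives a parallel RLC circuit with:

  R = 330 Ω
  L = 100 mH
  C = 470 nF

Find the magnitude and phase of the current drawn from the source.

Step 1 — Angular frequency: ω = 2π·f = 2π·4210 = 2.645e+04 rad/s.
Step 2 — Component impedances:
  R: Z = R = 330 Ω
  L: Z = jωL = j·2.645e+04·0.1 = 0 + j2645 Ω
  C: Z = 1/(jωC) = -j/(ω·C) = 0 - j80.43 Ω
Step 3 — Parallel combination: 1/Z_total = 1/R + 1/L + 1/C; Z_total = 19.61 - j78.03 Ω = 80.45∠-75.9° Ω.
Step 4 — Source phasor: V = 7∠-90.0° V = 0 - j7 V.
Step 5 — Ohm's law: I = V / Z_total = (0 - j7) / (19.61 - j78.03) = 0.08438 - j0.02121 A.
Step 6 — Convert to polar: |I| = 0.08701 A, ∠I = -14.1°.

I = 0.08701∠-14.1° A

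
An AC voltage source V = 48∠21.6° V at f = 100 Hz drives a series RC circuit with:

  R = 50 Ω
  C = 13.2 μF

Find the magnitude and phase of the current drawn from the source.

Step 1 — Angular frequency: ω = 2π·f = 2π·100 = 628.3 rad/s.
Step 2 — Component impedances:
  R: Z = R = 50 Ω
  C: Z = 1/(jωC) = -j/(ω·C) = 0 - j120.6 Ω
Step 3 — Series combination: Z_total = R + C = 50 - j120.6 Ω = 130.5∠-67.5° Ω.
Step 4 — Source phasor: V = 48∠21.6° V = 44.63 + j17.67 V.
Step 5 — Ohm's law: I = V / Z_total = (44.63 + j17.67) / (50 - j120.6) = 0.005926 + j0.3677 A.
Step 6 — Convert to polar: |I| = 0.3677 A, ∠I = 89.1°.

I = 0.3677∠89.1° A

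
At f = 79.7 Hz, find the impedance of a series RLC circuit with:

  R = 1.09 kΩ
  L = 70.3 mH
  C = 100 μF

Step 1 — Angular frequency: ω = 2π·f = 2π·79.7 = 500.8 rad/s.
Step 2 — Component impedances:
  R: Z = R = 1090 Ω
  L: Z = jωL = j·500.8·0.0703 = 0 + j35.2 Ω
  C: Z = 1/(jωC) = -j/(ω·C) = 0 - j19.97 Ω
Step 3 — Series combination: Z_total = R + L + C = 1090 + j15.23 Ω = 1090∠0.8° Ω.

Z = 1090 + j15.23 Ω = 1090∠0.8° Ω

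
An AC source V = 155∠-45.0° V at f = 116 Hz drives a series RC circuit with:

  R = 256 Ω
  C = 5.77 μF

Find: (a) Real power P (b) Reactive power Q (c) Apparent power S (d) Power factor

Step 1 — Angular frequency: ω = 2π·f = 2π·116 = 728.8 rad/s.
Step 2 — Component impedances:
  R: Z = R = 256 Ω
  C: Z = 1/(jωC) = -j/(ω·C) = 0 - j237.8 Ω
Step 3 — Series combination: Z_total = R + C = 256 - j237.8 Ω = 349.4∠-42.9° Ω.
Step 4 — Source phasor: V = 155∠-45.0° V = 109.6 - j109.6 V.
Step 5 — Current: I = V / Z = 0.4433 - j0.01635 A = 0.4436∠-2.1° A.
Step 6 — Complex power: S = V·I* = 50.38 - j46.8 VA.
Step 7 — Real power: P = Re(S) = 50.38 W.
Step 8 — Reactive power: Q = Im(S) = -46.8 VAR.
Step 9 — Apparent power: |S| = 68.76 VA.
Step 10 — Power factor: PF = P/|S| = 0.7327 (leading).

(a) P = 50.38 W  (b) Q = -46.8 VAR  (c) S = 68.76 VA  (d) PF = 0.7327 (leading)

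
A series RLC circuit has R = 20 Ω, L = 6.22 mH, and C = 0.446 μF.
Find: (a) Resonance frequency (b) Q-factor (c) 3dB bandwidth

Step 1 — Resonance: ω₀ = 1/√(LC) = 1/√(0.00622·4.46e-07) = 1.899e+04 rad/s.
Step 2 — f₀ = ω₀/(2π) = 3022 Hz.
Step 3 — Series Q: Q = ω₀L/R = 1.899e+04·0.00622/20 = 5.905.
Step 4 — Bandwidth: Δω = ω₀/Q = 3215 rad/s; BW = Δω/(2π) = 511.8 Hz.

(a) f₀ = 3022 Hz  (b) Q = 5.905  (c) BW = 511.8 Hz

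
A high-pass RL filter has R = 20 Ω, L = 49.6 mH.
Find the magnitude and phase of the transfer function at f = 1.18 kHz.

Step 1 — Angular frequency: ω = 2π·1180 = 7414 rad/s.
Step 2 — Transfer function: H(jω) = jωL/(R + jωL).
Step 3 — Numerator jωL = j·367.7; denominator R + jωL = 20 + j367.7.
Step 4 — H = 0.9971 + j0.05423.
Step 5 — Magnitude: |H| = 0.9985 (-0.0 dB); phase: φ = 3.1°.

|H| = 0.9985 (-0.0 dB), φ = 3.1°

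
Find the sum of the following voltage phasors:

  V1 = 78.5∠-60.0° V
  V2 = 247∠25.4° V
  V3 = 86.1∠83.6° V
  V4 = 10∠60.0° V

Step 1 — Convert each phasor to rectangular form:
  V1 = 78.5·(cos(-60.0°) + j·sin(-60.0°)) = 39.25 - j67.98 V
  V2 = 247·(cos(25.4°) + j·sin(25.4°)) = 223.1 + j105.9 V
  V3 = 86.1·(cos(83.6°) + j·sin(83.6°)) = 9.597 + j85.56 V
  V4 = 10·(cos(60.0°) + j·sin(60.0°)) = 5 + j8.66 V
Step 2 — Sum components: V_total = 277 + j132.2 V.
Step 3 — Convert to polar: |V_total| = 306.9 V, ∠V_total = 25.5°.

V_total = 306.9∠25.5° V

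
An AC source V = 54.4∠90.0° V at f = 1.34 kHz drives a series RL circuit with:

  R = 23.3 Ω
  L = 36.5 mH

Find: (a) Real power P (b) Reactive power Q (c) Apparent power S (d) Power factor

Step 1 — Angular frequency: ω = 2π·f = 2π·1340 = 8419 rad/s.
Step 2 — Component impedances:
  R: Z = R = 23.3 Ω
  L: Z = jωL = j·8419·0.0365 = 0 + j307.3 Ω
Step 3 — Series combination: Z_total = R + L = 23.3 + j307.3 Ω = 308.2∠85.7° Ω.
Step 4 — Source phasor: V = 54.4∠90.0° V = 0 + j54.4 V.
Step 5 — Current: I = V / Z = 0.176 + j0.01334 A = 0.1765∠4.3° A.
Step 6 — Complex power: S = V·I* = 0.726 + j9.575 VA.
Step 7 — Real power: P = Re(S) = 0.726 W.
Step 8 — Reactive power: Q = Im(S) = 9.575 VAR.
Step 9 — Apparent power: |S| = 9.602 VA.
Step 10 — Power factor: PF = P/|S| = 0.0756 (lagging).

(a) P = 0.726 W  (b) Q = 9.575 VAR  (c) S = 9.602 VA  (d) PF = 0.0756 (lagging)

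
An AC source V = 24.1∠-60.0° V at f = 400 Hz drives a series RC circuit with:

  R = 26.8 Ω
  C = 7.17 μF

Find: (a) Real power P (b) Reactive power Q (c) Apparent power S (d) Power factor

Step 1 — Angular frequency: ω = 2π·f = 2π·400 = 2513 rad/s.
Step 2 — Component impedances:
  R: Z = R = 26.8 Ω
  C: Z = 1/(jωC) = -j/(ω·C) = 0 - j55.49 Ω
Step 3 — Series combination: Z_total = R + C = 26.8 - j55.49 Ω = 61.63∠-64.2° Ω.
Step 4 — Source phasor: V = 24.1∠-60.0° V = 12.05 - j20.87 V.
Step 5 — Current: I = V / Z = 0.39 + j0.02879 A = 0.3911∠4.2° A.
Step 6 — Complex power: S = V·I* = 4.099 - j8.487 VA.
Step 7 — Real power: P = Re(S) = 4.099 W.
Step 8 — Reactive power: Q = Im(S) = -8.487 VAR.
Step 9 — Apparent power: |S| = 9.425 VA.
Step 10 — Power factor: PF = P/|S| = 0.4349 (leading).

(a) P = 4.099 W  (b) Q = -8.487 VAR  (c) S = 9.425 VA  (d) PF = 0.4349 (leading)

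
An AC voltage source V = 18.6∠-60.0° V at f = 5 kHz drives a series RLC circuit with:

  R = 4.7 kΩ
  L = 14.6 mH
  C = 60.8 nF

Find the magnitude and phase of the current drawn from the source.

Step 1 — Angular frequency: ω = 2π·f = 2π·5000 = 3.142e+04 rad/s.
Step 2 — Component impedances:
  R: Z = R = 4700 Ω
  L: Z = jωL = j·3.142e+04·0.0146 = 0 + j458.7 Ω
  C: Z = 1/(jωC) = -j/(ω·C) = 0 - j523.5 Ω
Step 3 — Series combination: Z_total = R + L + C = 4700 - j64.86 Ω = 4700∠-0.8° Ω.
Step 4 — Source phasor: V = 18.6∠-60.0° V = 9.3 - j16.11 V.
Step 5 — Ohm's law: I = V / Z_total = (9.3 - j16.11) / (4700 - j64.86) = 0.002026 - j0.003399 A.
Step 6 — Convert to polar: |I| = 0.003957 A, ∠I = -59.2°.

I = 0.003957∠-59.2° A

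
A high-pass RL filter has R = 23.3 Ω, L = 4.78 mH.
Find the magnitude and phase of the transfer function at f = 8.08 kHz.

Step 1 — Angular frequency: ω = 2π·8080 = 5.077e+04 rad/s.
Step 2 — Transfer function: H(jω) = jωL/(R + jωL).
Step 3 — Numerator jωL = j·242.7; denominator R + jωL = 23.3 + j242.7.
Step 4 — H = 0.9909 + j0.09514.
Step 5 — Magnitude: |H| = 0.9954 (-0.0 dB); phase: φ = 5.5°.

|H| = 0.9954 (-0.0 dB), φ = 5.5°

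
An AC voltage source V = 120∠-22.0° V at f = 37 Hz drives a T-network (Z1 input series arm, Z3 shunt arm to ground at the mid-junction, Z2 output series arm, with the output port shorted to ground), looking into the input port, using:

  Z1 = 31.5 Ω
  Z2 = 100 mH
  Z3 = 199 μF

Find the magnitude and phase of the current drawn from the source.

Step 1 — Angular frequency: ω = 2π·f = 2π·37 = 232.5 rad/s.
Step 2 — Component impedances:
  Z1: Z = R = 31.5 Ω
  Z2: Z = jωL = j·232.5·0.1 = 0 + j23.25 Ω
  Z3: Z = 1/(jωC) = -j/(ω·C) = 0 - j21.62 Ω
Step 3 — With the output port shorted to ground, the output series arm Z2 runs from the junction to ground; the shunt arm Z3 also runs from the junction to ground. They appear in parallel: Z3 || Z2 = 0 - j307.9 Ω.
Step 4 — Series with input arm Z1: Z_in = Z1 + (Z3 || Z2) = 31.5 - j307.9 Ω = 309.5∠-84.2° Ω.
Step 5 — Source phasor: V = 120∠-22.0° V = 111.3 - j44.95 V.
Step 6 — Ohm's law: I = V / Z_total = (111.3 - j44.95) / (31.5 - j307.9) = 0.1811 + j0.3429 A.
Step 7 — Convert to polar: |I| = 0.3878 A, ∠I = 62.2°.

I = 0.3878∠62.2° A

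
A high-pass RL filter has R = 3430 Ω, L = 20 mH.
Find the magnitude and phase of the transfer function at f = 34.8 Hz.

Step 1 — Angular frequency: ω = 2π·34.8 = 218.7 rad/s.
Step 2 — Transfer function: H(jω) = jωL/(R + jωL).
Step 3 — Numerator jωL = j·4.373; denominator R + jωL = 3430 + j4.373.
Step 4 — H = 1.626e-06 + j0.001275.
Step 5 — Magnitude: |H| = 0.001275 (-57.9 dB); phase: φ = 89.9°.

|H| = 0.001275 (-57.9 dB), φ = 89.9°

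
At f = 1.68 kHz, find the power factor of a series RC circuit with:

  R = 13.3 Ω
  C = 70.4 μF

Step 1 — Angular frequency: ω = 2π·f = 2π·1680 = 1.056e+04 rad/s.
Step 2 — Component impedances:
  R: Z = R = 13.3 Ω
  C: Z = 1/(jωC) = -j/(ω·C) = 0 - j1.346 Ω
Step 3 — Series combination: Z_total = R + C = 13.3 - j1.346 Ω = 13.37∠-5.8° Ω.
Step 4 — Power factor: PF = cos(φ) = Re(Z)/|Z| = 13.3/13.368 = 0.9949.
Step 5 — Type: Im(Z) = -1.346 ⇒ leading (phase φ = -5.8°).

PF = 0.9949 (leading, φ = -5.8°)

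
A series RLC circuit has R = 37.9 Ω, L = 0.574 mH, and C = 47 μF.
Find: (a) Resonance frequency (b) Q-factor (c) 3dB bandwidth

Step 1 — Resonance: ω₀ = 1/√(LC) = 1/√(0.000574·4.7e-05) = 6088 rad/s.
Step 2 — f₀ = ω₀/(2π) = 969 Hz.
Step 3 — Series Q: Q = ω₀L/R = 6088·0.000574/37.9 = 0.09221.
Step 4 — Bandwidth: Δω = ω₀/Q = 6.603e+04 rad/s; BW = Δω/(2π) = 1.051e+04 Hz.

(a) f₀ = 969 Hz  (b) Q = 0.09221  (c) BW = 1.051e+04 Hz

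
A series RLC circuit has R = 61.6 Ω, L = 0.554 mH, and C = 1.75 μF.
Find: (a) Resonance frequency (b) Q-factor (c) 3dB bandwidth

Step 1 — Resonance: ω₀ = 1/√(LC) = 1/√(0.000554·1.75e-06) = 3.212e+04 rad/s.
Step 2 — f₀ = ω₀/(2π) = 5111 Hz.
Step 3 — Series Q: Q = ω₀L/R = 3.212e+04·0.000554/61.6 = 0.2888.
Step 4 — Bandwidth: Δω = ω₀/Q = 1.112e+05 rad/s; BW = Δω/(2π) = 1.77e+04 Hz.

(a) f₀ = 5111 Hz  (b) Q = 0.2888  (c) BW = 1.77e+04 Hz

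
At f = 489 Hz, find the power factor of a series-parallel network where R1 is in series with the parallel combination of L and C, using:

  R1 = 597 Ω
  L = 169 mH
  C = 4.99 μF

Step 1 — Angular frequency: ω = 2π·f = 2π·489 = 3072 rad/s.
Step 2 — Component impedances:
  R1: Z = R = 597 Ω
  L: Z = jωL = j·3072·0.169 = 0 + j519.2 Ω
  C: Z = 1/(jωC) = -j/(ω·C) = 0 - j65.22 Ω
Step 3 — Parallel branch: L || C = 1/(1/L + 1/C) = 0 - j74.59 Ω.
Step 4 — Series with R1: Z_total = R1 + (L || C) = 597 - j74.59 Ω = 601.6∠-7.1° Ω.
Step 5 — Power factor: PF = cos(φ) = Re(Z)/|Z| = 597/601.64 = 0.9923.
Step 6 — Type: Im(Z) = -74.59 ⇒ leading (phase φ = -7.1°).

PF = 0.9923 (leading, φ = -7.1°)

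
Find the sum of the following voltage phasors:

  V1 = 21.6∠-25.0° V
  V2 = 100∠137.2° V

Step 1 — Convert each phasor to rectangular form:
  V1 = 21.6·(cos(-25.0°) + j·sin(-25.0°)) = 19.58 - j9.129 V
  V2 = 100·(cos(137.2°) + j·sin(137.2°)) = -73.37 + j67.94 V
Step 2 — Sum components: V_total = -53.8 + j58.82 V.
Step 3 — Convert to polar: |V_total| = 79.71 V, ∠V_total = 132.4°.

V_total = 79.71∠132.4° V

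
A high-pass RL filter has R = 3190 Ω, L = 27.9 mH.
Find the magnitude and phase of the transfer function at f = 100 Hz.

Step 1 — Angular frequency: ω = 2π·100 = 628.3 rad/s.
Step 2 — Transfer function: H(jω) = jωL/(R + jωL).
Step 3 — Numerator jωL = j·17.53; denominator R + jωL = 3190 + j17.53.
Step 4 — H = 3.02e-05 + j0.005495.
Step 5 — Magnitude: |H| = 0.005495 (-45.2 dB); phase: φ = 89.7°.

|H| = 0.005495 (-45.2 dB), φ = 89.7°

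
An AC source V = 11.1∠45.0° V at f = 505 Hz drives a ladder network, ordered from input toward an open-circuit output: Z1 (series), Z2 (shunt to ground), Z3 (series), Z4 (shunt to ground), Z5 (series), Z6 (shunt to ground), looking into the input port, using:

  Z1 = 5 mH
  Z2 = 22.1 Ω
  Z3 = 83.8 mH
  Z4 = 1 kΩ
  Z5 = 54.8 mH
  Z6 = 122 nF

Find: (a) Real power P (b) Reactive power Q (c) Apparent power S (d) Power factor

Step 1 — Angular frequency: ω = 2π·f = 2π·505 = 3173 rad/s.
Step 2 — Component impedances:
  Z1: Z = jωL = j·3173·0.005 = 0 + j15.87 Ω
  Z2: Z = R = 22.1 Ω
  Z3: Z = jωL = j·3173·0.0838 = 0 + j265.9 Ω
  Z4: Z = R = 1000 Ω
  Z5: Z = jωL = j·3173·0.0548 = 0 + j173.9 Ω
  Z6: Z = 1/(jωC) = -j/(ω·C) = 0 - j2583 Ω
Step 3 — Ladder network (open output): work backward from the far end, alternating series and parallel combinations. Z_in = 21.55 + j15.81 Ω = 26.73∠36.3° Ω.
Step 4 — Source phasor: V = 11.1∠45.0° V = 7.849 + j7.849 V.
Step 5 — Current: I = V / Z = 0.4105 + j0.06306 A = 0.4153∠8.7° A.
Step 6 — Complex power: S = V·I* = 3.717 + j2.727 VA.
Step 7 — Real power: P = Re(S) = 3.717 W.
Step 8 — Reactive power: Q = Im(S) = 2.727 VAR.
Step 9 — Apparent power: |S| = 4.61 VA.
Step 10 — Power factor: PF = P/|S| = 0.8063 (lagging).

(a) P = 3.717 W  (b) Q = 2.727 VAR  (c) S = 4.61 VA  (d) PF = 0.8063 (lagging)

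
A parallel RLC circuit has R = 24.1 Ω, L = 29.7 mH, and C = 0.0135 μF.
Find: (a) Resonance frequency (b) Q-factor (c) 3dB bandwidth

Step 1 — Resonance: ω₀ = 1/√(LC) = 1/√(0.0297·1.35e-08) = 4.994e+04 rad/s.
Step 2 — f₀ = ω₀/(2π) = 7948 Hz.
Step 3 — Parallel Q: Q = R/(ω₀L) = 24.1/(4.994e+04·0.0297) = 0.01625.
Step 4 — Bandwidth: Δω = ω₀/Q = 3.074e+06 rad/s; BW = Δω/(2π) = 4.892e+05 Hz.

(a) f₀ = 7948 Hz  (b) Q = 0.01625  (c) BW = 4.892e+05 Hz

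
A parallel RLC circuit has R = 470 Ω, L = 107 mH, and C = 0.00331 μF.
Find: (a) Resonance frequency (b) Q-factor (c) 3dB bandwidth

Step 1 — Resonance: ω₀ = 1/√(LC) = 1/√(0.107·3.31e-09) = 5.314e+04 rad/s.
Step 2 — f₀ = ω₀/(2π) = 8457 Hz.
Step 3 — Parallel Q: Q = R/(ω₀L) = 470/(5.314e+04·0.107) = 0.08266.
Step 4 — Bandwidth: Δω = ω₀/Q = 6.428e+05 rad/s; BW = Δω/(2π) = 1.023e+05 Hz.

(a) f₀ = 8457 Hz  (b) Q = 0.08266  (c) BW = 1.023e+05 Hz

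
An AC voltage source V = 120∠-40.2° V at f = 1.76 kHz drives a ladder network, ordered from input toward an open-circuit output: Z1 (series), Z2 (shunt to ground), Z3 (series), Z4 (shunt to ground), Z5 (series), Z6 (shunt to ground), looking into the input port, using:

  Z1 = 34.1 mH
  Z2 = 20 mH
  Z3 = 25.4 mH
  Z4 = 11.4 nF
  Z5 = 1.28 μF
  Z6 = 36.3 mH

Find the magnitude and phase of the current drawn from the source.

Step 1 — Angular frequency: ω = 2π·f = 2π·1760 = 1.106e+04 rad/s.
Step 2 — Component impedances:
  Z1: Z = jωL = j·1.106e+04·0.0341 = 0 + j377.1 Ω
  Z2: Z = jωL = j·1.106e+04·0.02 = 0 + j221.2 Ω
  Z3: Z = jωL = j·1.106e+04·0.0254 = 0 + j280.9 Ω
  Z4: Z = 1/(jωC) = -j/(ω·C) = 0 - j7932 Ω
  Z5: Z = 1/(jωC) = -j/(ω·C) = 0 - j70.65 Ω
  Z6: Z = jωL = j·1.106e+04·0.0363 = 0 + j401.4 Ω
Step 3 — Ladder network (open output): work backward from the far end, alternating series and parallel combinations. Z_in = 0 + j540.5 Ω = 540.5∠90.0° Ω.
Step 4 — Source phasor: V = 120∠-40.2° V = 91.66 - j77.45 V.
Step 5 — Ohm's law: I = V / Z_total = (91.66 - j77.45) / (0 + j540.5) = -0.1433 - j0.1696 A.
Step 6 — Convert to polar: |I| = 0.222 A, ∠I = -130.2°.

I = 0.222∠-130.2° A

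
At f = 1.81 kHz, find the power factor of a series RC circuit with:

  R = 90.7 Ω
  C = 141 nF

Step 1 — Angular frequency: ω = 2π·f = 2π·1810 = 1.137e+04 rad/s.
Step 2 — Component impedances:
  R: Z = R = 90.7 Ω
  C: Z = 1/(jωC) = -j/(ω·C) = 0 - j623.6 Ω
Step 3 — Series combination: Z_total = R + C = 90.7 - j623.6 Ω = 630.2∠-81.7° Ω.
Step 4 — Power factor: PF = cos(φ) = Re(Z)/|Z| = 90.7/630.2 = 0.1439.
Step 5 — Type: Im(Z) = -623.6 ⇒ leading (phase φ = -81.7°).

PF = 0.1439 (leading, φ = -81.7°)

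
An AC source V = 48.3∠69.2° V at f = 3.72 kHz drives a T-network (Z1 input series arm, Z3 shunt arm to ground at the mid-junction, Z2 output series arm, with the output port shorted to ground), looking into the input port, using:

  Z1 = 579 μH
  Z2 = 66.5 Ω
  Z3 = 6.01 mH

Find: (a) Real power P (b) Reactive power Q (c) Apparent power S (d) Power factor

Step 1 — Angular frequency: ω = 2π·f = 2π·3720 = 2.337e+04 rad/s.
Step 2 — Component impedances:
  Z1: Z = jωL = j·2.337e+04·0.000579 = 0 + j13.53 Ω
  Z2: Z = R = 66.5 Ω
  Z3: Z = jωL = j·2.337e+04·0.00601 = 0 + j140.5 Ω
Step 3 — With the output port shorted to ground, the output series arm Z2 runs from the junction to ground; the shunt arm Z3 also runs from the junction to ground. They appear in parallel: Z3 || Z2 = 54.33 + j25.72 Ω.
Step 4 — Series with input arm Z1: Z_in = Z1 + (Z3 || Z2) = 54.33 + j39.25 Ω = 67.02∠35.8° Ω.
Step 5 — Source phasor: V = 48.3∠69.2° V = 17.15 + j45.15 V.
Step 6 — Current: I = V / Z = 0.602 + j0.3962 A = 0.7207∠33.4° A.
Step 7 — Complex power: S = V·I* = 28.21 + j20.39 VA.
Step 8 — Real power: P = Re(S) = 28.21 W.
Step 9 — Reactive power: Q = Im(S) = 20.39 VAR.
Step 10 — Apparent power: |S| = 34.81 VA.
Step 11 — Power factor: PF = P/|S| = 0.8106 (lagging).

(a) P = 28.21 W  (b) Q = 20.39 VAR  (c) S = 34.81 VA  (d) PF = 0.8106 (lagging)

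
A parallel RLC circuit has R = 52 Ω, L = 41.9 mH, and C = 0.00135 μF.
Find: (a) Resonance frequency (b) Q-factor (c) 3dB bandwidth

Step 1 — Resonance: ω₀ = 1/√(LC) = 1/√(0.0419·1.35e-09) = 1.33e+05 rad/s.
Step 2 — f₀ = ω₀/(2π) = 2.116e+04 Hz.
Step 3 — Parallel Q: Q = R/(ω₀L) = 52/(1.33e+05·0.0419) = 0.009334.
Step 4 — Bandwidth: Δω = ω₀/Q = 1.425e+07 rad/s; BW = Δω/(2π) = 2.267e+06 Hz.

(a) f₀ = 2.116e+04 Hz  (b) Q = 0.009334  (c) BW = 2.267e+06 Hz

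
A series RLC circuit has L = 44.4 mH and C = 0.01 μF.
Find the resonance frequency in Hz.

Step 1 — Resonance condition Im(Z)=0 gives ω₀ = 1/√(LC).
Step 2 — ω₀ = 1/√(0.0444·1e-08) = 4.746e+04 rad/s.
Step 3 — f₀ = ω₀/(2π) = 7553 Hz.

f₀ = 7553 Hz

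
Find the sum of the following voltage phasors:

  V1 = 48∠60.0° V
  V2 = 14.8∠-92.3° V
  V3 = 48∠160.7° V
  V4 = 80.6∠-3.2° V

Step 1 — Convert each phasor to rectangular form:
  V1 = 48·(cos(60.0°) + j·sin(60.0°)) = 24 + j41.57 V
  V2 = 14.8·(cos(-92.3°) + j·sin(-92.3°)) = -0.594 - j14.79 V
  V3 = 48·(cos(160.7°) + j·sin(160.7°)) = -45.3 + j15.86 V
  V4 = 80.6·(cos(-3.2°) + j·sin(-3.2°)) = 80.47 - j4.499 V
Step 2 — Sum components: V_total = 58.58 + j38.15 V.
Step 3 — Convert to polar: |V_total| = 69.9 V, ∠V_total = 33.1°.

V_total = 69.9∠33.1° V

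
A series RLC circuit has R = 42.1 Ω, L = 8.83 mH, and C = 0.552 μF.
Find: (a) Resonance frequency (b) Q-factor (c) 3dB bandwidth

Step 1 — Resonance: ω₀ = 1/√(LC) = 1/√(0.00883·5.52e-07) = 1.432e+04 rad/s.
Step 2 — f₀ = ω₀/(2π) = 2280 Hz.
Step 3 — Series Q: Q = ω₀L/R = 1.432e+04·0.00883/42.1 = 3.004.
Step 4 — Bandwidth: Δω = ω₀/Q = 4768 rad/s; BW = Δω/(2π) = 758.8 Hz.

(a) f₀ = 2280 Hz  (b) Q = 3.004  (c) BW = 758.8 Hz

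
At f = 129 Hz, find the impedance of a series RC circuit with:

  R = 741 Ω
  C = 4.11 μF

Step 1 — Angular frequency: ω = 2π·f = 2π·129 = 810.5 rad/s.
Step 2 — Component impedances:
  R: Z = R = 741 Ω
  C: Z = 1/(jωC) = -j/(ω·C) = 0 - j300.2 Ω
Step 3 — Series combination: Z_total = R + C = 741 - j300.2 Ω = 799.5∠-22.1° Ω.

Z = 741 - j300.2 Ω = 799.5∠-22.1° Ω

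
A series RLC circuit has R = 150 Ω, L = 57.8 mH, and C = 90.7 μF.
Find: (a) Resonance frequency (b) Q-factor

Step 1 — Resonance condition Im(Z)=0 gives ω₀ = 1/√(LC).
Step 2 — ω₀ = 1/√(0.0578·9.07e-05) = 436.7 rad/s.
Step 3 — f₀ = ω₀/(2π) = 69.51 Hz.
Step 4 — Series Q: Q = ω₀L/R = 436.7·0.0578/150 = 0.1683.

(a) f₀ = 69.51 Hz  (b) Q = 0.1683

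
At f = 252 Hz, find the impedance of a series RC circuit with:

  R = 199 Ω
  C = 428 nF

Step 1 — Angular frequency: ω = 2π·f = 2π·252 = 1583 rad/s.
Step 2 — Component impedances:
  R: Z = R = 199 Ω
  C: Z = 1/(jωC) = -j/(ω·C) = 0 - j1476 Ω
Step 3 — Series combination: Z_total = R + C = 199 - j1476 Ω = 1489∠-82.3° Ω.

Z = 199 - j1476 Ω = 1489∠-82.3° Ω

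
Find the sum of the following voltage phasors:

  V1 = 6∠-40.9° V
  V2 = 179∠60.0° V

Step 1 — Convert each phasor to rectangular form:
  V1 = 6·(cos(-40.9°) + j·sin(-40.9°)) = 4.535 - j3.928 V
  V2 = 179·(cos(60.0°) + j·sin(60.0°)) = 89.5 + j155 V
Step 2 — Sum components: V_total = 94.04 + j151.1 V.
Step 3 — Convert to polar: |V_total| = 178 V, ∠V_total = 58.1°.

V_total = 178∠58.1° V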